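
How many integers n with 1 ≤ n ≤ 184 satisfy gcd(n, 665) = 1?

Prime factors of 665: 5, 7, 19. Count integers ≤ 184 divisible by none of them.
By inclusion–exclusion: 184 − ⌊184/5⌋ − ⌊184/7⌋ − ⌊184/19⌋ + ⌊184/35⌋ + ⌊184/95⌋ + ⌊184/133⌋ − ⌊184/665⌋ = 120.

120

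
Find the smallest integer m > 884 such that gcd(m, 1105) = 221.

gcd(m, 1105) = 221 forces 221 | m; write m = 221s. Then gcd(221s, 221·5) = 221·gcd(s, 5), so need gcd(s, 5) = 1.
221s > 884 gives s ≥ 5. The least s ≥ 5 coprime to 5 is 6, so m = 221·6 = 1326.

1326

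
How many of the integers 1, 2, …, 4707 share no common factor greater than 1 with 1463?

3476

1463 = 7·11·19. Inclusion–exclusion on these primes:
4707 − ⌊4707/7⌋ − ⌊4707/11⌋ − ⌊4707/19⌋ + ⌊4707/77⌋ + ⌊4707/133⌋ + ⌊4707/209⌋ − ⌊4707/1463⌋ = 3476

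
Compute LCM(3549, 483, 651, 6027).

3549 = 3 · 7 · 13²; 483 = 3 · 7 · 23; 651 = 3 · 7 · 31; 6027 = 3 · 7² · 41
lcm takes max exponent of each prime: 3 · 7² · 13² · 23 · 31 · 41 = 726235419

726235419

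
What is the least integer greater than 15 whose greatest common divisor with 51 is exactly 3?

51 = 3·17. Any a with gcd(a, 51) = 3 is a multiple of 3, say 3s, with s coprime to 17.
Need s > 15/3, so s ≥ 6. First s ≥ 6 with gcd(s, 17) = 1 is s = 6. Thus a = 3·6 = 18.

18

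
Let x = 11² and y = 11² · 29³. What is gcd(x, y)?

121

min exponent per shared prime: 11² = 121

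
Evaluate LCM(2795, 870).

486330

gcd first: 2795 = 3·870 + 185; 870 = 4·185 + 130; 185 = 1·130 + 55; 130 = 2·55 + 20; 55 = 2·20 + 15; 20 = 1·15 + 5; 15 = 3·5 + 0 → gcd = 5
lcm = 2795·870/gcd = 2431650/5 = 486330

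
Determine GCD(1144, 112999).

1144 = 2³ · 11 · 13
112999 = 17³ · 23
Common: 1 = 1

1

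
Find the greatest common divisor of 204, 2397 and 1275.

gcd(204, 2397): 2397 = 11·204 + 153; 204 = 1·153 + 51; 153 = 3·51 + 0 → 51
gcd(51, 1275): 1275 = 25·51 + 0 → 51

51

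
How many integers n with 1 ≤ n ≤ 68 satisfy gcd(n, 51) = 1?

43

51 = 3·17. Inclusion–exclusion on these primes:
68 − ⌊68/3⌋ − ⌊68/17⌋ + ⌊68/51⌋ = 43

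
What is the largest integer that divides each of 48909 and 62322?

48909 = 3 · 7 · 17 · 137
62322 = 2 · 3 · 13 · 17 · 47
Common: 3 · 17 = 51

51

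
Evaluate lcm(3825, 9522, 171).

76890150

3825 = 3² · 5² · 17; 9522 = 2 · 3² · 23²; 171 = 3² · 19
lcm takes max exponent of each prime: 2 · 3² · 5² · 17 · 19 · 23² = 76890150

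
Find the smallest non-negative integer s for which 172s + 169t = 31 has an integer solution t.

gcd(172, 169) = 1 (Euclid: 172 = 1·169 + 3; 169 = 56·3 + 1; 3 = 3·1 + 0), and 1 | 31.
Extended Euclid: 172·(-56) + 169·(57) = 1. Scale by 31: s₀ = -1736.
General solution s = s₀ + 169k; reducing mod 169 gives s = 123 (and t = -125).

123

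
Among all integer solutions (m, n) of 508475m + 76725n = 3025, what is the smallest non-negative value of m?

Euclid: 508475 = 6·76725 + 48125; 76725 = 1·48125 + 28600; 48125 = 1·28600 + 19525; 28600 = 1·19525 + 9075; 19525 = 2·9075 + 1375; 9075 = 6·1375 + 825; 1375 = 1·825 + 550; 825 = 1·550 + 275; 550 = 2·275 + 0 → gcd = 275; 3025 = 275·11.
Back-substitution yields 508475·(-110) + 76725·(729) = 275, so one solution is m = -110·11 = -1210, n = 729·11 = 8019.
Solutions in m differ by 76725/275 = 279; the one in [0, 279) is -1210 mod 279 = 185.

185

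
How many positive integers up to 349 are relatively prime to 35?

240

35 = 5·7. Inclusion–exclusion on these primes:
349 − ⌊349/5⌋ − ⌊349/7⌋ + ⌊349/35⌋ = 240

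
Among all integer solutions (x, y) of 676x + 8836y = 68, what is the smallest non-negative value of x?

gcd(676, 8836) = 4 (Euclid: 8836 = 13·676 + 48; 676 = 14·48 + 4; 48 = 12·4 + 0), and 4 | 68.
Extended Euclid: 676·(183) + 8836·(-14) = 4. Scale by 17: x₀ = 3111.
General solution x = x₀ + 2209t; reducing mod 2209 gives x = 902 (and y = -69).

902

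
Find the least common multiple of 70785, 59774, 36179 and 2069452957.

70785 = 3² · 5 · 11² · 13; 59774 = 2 · 11² · 13 · 19; 36179 = 11² · 13 · 23; 2069452957 = 11² · 13 · 31² · 37²
lcm takes max exponent of each prime: 2 · 3² · 5 · 11² · 13 · 19 · 23 · 31² · 37² = 81391584798810

81391584798810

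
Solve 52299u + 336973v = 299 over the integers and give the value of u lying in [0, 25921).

Euclid: 336973 = 6·52299 + 23179; 52299 = 2·23179 + 5941; 23179 = 3·5941 + 5356; 5941 = 1·5356 + 585; 5356 = 9·585 + 91; 585 = 6·91 + 39; 91 = 2·39 + 13; 39 = 3·13 + 0 → gcd = 13; 299 = 13·23.
Back-substitution yields 52299·(-7487) + 336973·(1162) = 13, so one solution is u = -7487·23 = -172201, v = 1162·23 = 26726.
Solutions in u differ by 336973/13 = 25921; the one in [0, 25921) is -172201 mod 25921 = 9246.

9246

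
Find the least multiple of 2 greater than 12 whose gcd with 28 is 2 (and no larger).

18

gcd(t, 28) = 2 forces 2 | t; write t = 2s. Then gcd(2s, 2·14) = 2·gcd(s, 14), so need gcd(s, 14) = 1.
2s > 12 gives s ≥ 7. The least s ≥ 7 coprime to 14 is 9, so t = 2·9 = 18.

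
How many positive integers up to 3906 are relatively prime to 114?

Prime factors of 114: 2, 3, 19. Count integers ≤ 3906 divisible by none of them.
By inclusion–exclusion: 3906 − ⌊3906/2⌋ − ⌊3906/3⌋ − ⌊3906/19⌋ + ⌊3906/6⌋ + ⌊3906/38⌋ + ⌊3906/57⌋ − ⌊3906/114⌋ = 1233.

1233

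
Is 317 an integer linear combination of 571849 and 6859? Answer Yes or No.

Yes

gcd(571849, 6859): 571849 = 83·6859 + 2552; 6859 = 2·2552 + 1755; 2552 = 1·1755 + 797; 1755 = 2·797 + 161; 797 = 4·161 + 153; 161 = 1·153 + 8; 153 = 19·8 + 1; 8 = 8·1 + 0 → 1
1 divides 317, so a solution exists.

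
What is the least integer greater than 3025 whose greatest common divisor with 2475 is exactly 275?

3575

gcd(k, 2475) = 275 forces 275 | k; write k = 275s. Then gcd(275s, 275·9) = 275·gcd(s, 9), so need gcd(s, 9) = 1.
275s > 3025 gives s ≥ 12. The least s ≥ 12 coprime to 9 is 13, so k = 275·13 = 3575.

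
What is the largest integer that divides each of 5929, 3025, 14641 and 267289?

gcd(5929, 3025): 5929 = 1·3025 + 2904; 3025 = 1·2904 + 121; 2904 = 24·121 + 0 → 121
gcd(121, 14641): 14641 = 121·121 + 0 → 121
gcd(121, 267289): 267289 = 2209·121 + 0 → 121

121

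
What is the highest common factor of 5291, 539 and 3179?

11

5291 = 11 · 13 · 37; 539 = 7² · 11; 3179 = 11 · 17²
gcd takes min exponent of each prime: 11 = 11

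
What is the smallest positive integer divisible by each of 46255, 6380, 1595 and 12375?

46255 = 5 · 11 · 29²; 6380 = 2² · 5 · 11 · 29; 1595 = 5 · 11 · 29; 12375 = 3² · 5³ · 11
lcm takes max exponent of each prime: 2² · 3² · 5³ · 11 · 29² = 41629500

41629500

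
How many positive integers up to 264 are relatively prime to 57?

57 = 3·19. Inclusion–exclusion on these primes:
264 − ⌊264/3⌋ − ⌊264/19⌋ + ⌊264/57⌋ = 167

167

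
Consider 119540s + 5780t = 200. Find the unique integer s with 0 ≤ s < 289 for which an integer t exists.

69

Reduce mod 5780: 119540s ≡ 200 (mod 5780). With g = gcd(119540, 5780) = 20 dividing 200, divide through: 5977s ≡ 10 (mod 289).
Since gcd(5977, 289) = 1, s ≡ 10·(5977)⁻¹ ≡ 69 (mod 289). Smallest non-negative: 69.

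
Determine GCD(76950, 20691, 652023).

171

76950 = 2 · 3⁴ · 5² · 19; 20691 = 3² · 11² · 19; 652023 = 3³ · 19 · 31 · 41
gcd takes min exponent of each prime: 3² · 19 = 171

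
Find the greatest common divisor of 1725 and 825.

Euclid: 1725 = 2·825 + 75; 825 = 11·75 + 0. Last nonzero remainder: 75.

75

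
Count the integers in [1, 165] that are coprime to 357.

357 = 3·7·17. Inclusion–exclusion on these primes:
165 − ⌊165/3⌋ − ⌊165/7⌋ − ⌊165/17⌋ + ⌊165/21⌋ + ⌊165/51⌋ + ⌊165/119⌋ − ⌊165/357⌋ = 89

89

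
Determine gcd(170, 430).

Euclid: 430 = 2·170 + 90; 170 = 1·90 + 80; 90 = 1·80 + 10; 80 = 8·10 + 0. Last nonzero remainder: 10.

10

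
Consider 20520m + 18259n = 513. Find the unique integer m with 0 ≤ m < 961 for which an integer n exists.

gcd(20520, 18259) = 19 (Euclid: 20520 = 1·18259 + 2261; 18259 = 8·2261 + 171; 2261 = 13·171 + 38; 171 = 4·38 + 19; 38 = 2·19 + 0), and 19 | 513.
Extended Euclid: 20520·(-428) + 18259·(481) = 19. Scale by 27: m₀ = -11556.
General solution m = m₀ + 961t; reducing mod 961 gives m = 937 (and n = -1053).

937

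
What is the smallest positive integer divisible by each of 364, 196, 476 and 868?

lcm(364, 196) = 364·196/gcd = 71344/28 = 2548
lcm(2548, 476) = 2548·476/gcd = 1212848/28 = 43316
lcm(43316, 868) = 43316·868/gcd = 37598288/28 = 1342796

1342796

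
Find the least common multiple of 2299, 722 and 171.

2299 = 11² · 19; 722 = 2 · 19²; 171 = 3² · 19
lcm takes max exponent of each prime: 2 · 3² · 11² · 19² = 786258

786258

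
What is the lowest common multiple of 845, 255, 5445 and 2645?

8275403565

845 = 5 · 13²; 255 = 3 · 5 · 17; 5445 = 3² · 5 · 11²; 2645 = 5 · 23²
lcm takes max exponent of each prime: 3² · 5 · 11² · 13² · 17 · 23² = 8275403565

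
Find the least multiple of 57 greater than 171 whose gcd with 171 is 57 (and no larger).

Multiples of 57 above 171: 57·4, 57·5, … . Need the cofactor coprime to 171/57 = 3.
Checking s = 4, 5, … the first with gcd(s, 3) = 1 is s = 4, giving 228.

228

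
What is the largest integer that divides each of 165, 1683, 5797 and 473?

gcd(165, 1683): 1683 = 10·165 + 33; 165 = 5·33 + 0 → 33
gcd(33, 5797): 5797 = 175·33 + 22; 33 = 1·22 + 11; 22 = 2·11 + 0 → 11
gcd(11, 473): 473 = 43·11 + 0 → 11

11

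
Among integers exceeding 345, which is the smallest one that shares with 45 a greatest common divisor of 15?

375

gcd(t, 45) = 15 forces 15 | t; write t = 15s. Then gcd(15s, 15·3) = 15·gcd(s, 3), so need gcd(s, 3) = 1.
15s > 345 gives s ≥ 24. The least s ≥ 24 coprime to 3 is 25, so t = 15·25 = 375.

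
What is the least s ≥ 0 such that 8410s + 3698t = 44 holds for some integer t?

1364

gcd(8410, 3698) = 2 (Euclid: 8410 = 2·3698 + 1014; 3698 = 3·1014 + 656; 1014 = 1·656 + 358; 656 = 1·358 + 298; 358 = 1·298 + 60; 298 = 4·60 + 58; 60 = 1·58 + 2; 58 = 29·2 + 0), and 2 | 44.
Extended Euclid: 8410·(62) + 3698·(-141) = 2. Scale by 22: s₀ = 1364.
General solution s = s₀ + 1849k; reducing mod 1849 gives s = 1364 (and t = -3102).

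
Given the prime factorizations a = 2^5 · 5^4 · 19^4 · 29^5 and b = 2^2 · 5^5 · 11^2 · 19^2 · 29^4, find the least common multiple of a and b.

32343704730830900000

max exponent per prime: 2^5 · 5^5 · 11^2 · 19^4 · 29^5 = 32343704730830900000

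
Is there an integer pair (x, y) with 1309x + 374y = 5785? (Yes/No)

No

By Bézout, 1309x + 374y = 5785 has integer solutions iff gcd(1309, 374) | 5785.
Euclid: 1309 = 3·374 + 187; 374 = 2·187 + 0. gcd = 187; 5785 mod 187 = 175. No.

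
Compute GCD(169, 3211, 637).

13

gcd(169, 3211): 3211 = 19·169 + 0 → 169
gcd(169, 637): 637 = 3·169 + 130; 169 = 1·130 + 39; 130 = 3·39 + 13; 39 = 3·13 + 0 → 13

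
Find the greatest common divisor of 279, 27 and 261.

gcd(279, 27): 279 = 10·27 + 9; 27 = 3·9 + 0 → 9
gcd(9, 261): 261 = 29·9 + 0 → 9

9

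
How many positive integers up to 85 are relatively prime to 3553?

Prime factors of 3553: 11, 17, 19. Count integers ≤ 85 divisible by none of them.
By inclusion–exclusion: 85 − ⌊85/11⌋ − ⌊85/17⌋ − ⌊85/19⌋ + ⌊85/187⌋ + ⌊85/209⌋ + ⌊85/323⌋ − ⌊85/3553⌋ = 69.

69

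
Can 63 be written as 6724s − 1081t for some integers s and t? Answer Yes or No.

Yes

gcd(6724, 1081): 6724 = 6·1081 + 238; 1081 = 4·238 + 129; 238 = 1·129 + 109; 129 = 1·109 + 20; 109 = 5·20 + 9; 20 = 2·9 + 2; 9 = 4·2 + 1; 2 = 2·1 + 0 → 1
1 divides 63, so a solution exists.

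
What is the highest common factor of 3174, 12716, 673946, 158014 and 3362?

gcd(3174, 12716): 12716 = 4·3174 + 20; 3174 = 158·20 + 14; 20 = 1·14 + 6; 14 = 2·6 + 2; 6 = 3·2 + 0 → 2
gcd(2, 673946): 673946 = 336973·2 + 0 → 2
gcd(2, 158014): 158014 = 79007·2 + 0 → 2
gcd(2, 3362): 3362 = 1681·2 + 0 → 2

2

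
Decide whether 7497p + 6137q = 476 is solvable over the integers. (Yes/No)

By Bézout, 7497p + 6137q = 476 has integer solutions iff gcd(7497, 6137) | 476.
Euclid: 7497 = 1·6137 + 1360; 6137 = 4·1360 + 697; 1360 = 1·697 + 663; 697 = 1·663 + 34; 663 = 19·34 + 17; 34 = 2·17 + 0. gcd = 17; 476 mod 17 = 0. Yes.

Yes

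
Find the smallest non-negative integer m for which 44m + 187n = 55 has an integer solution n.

14

Euclid: 187 = 4·44 + 11; 44 = 4·11 + 0 → gcd = 11; 55 = 11·5.
Back-substitution yields 44·(-4) + 187·(1) = 11, so one solution is m = -4·5 = -20, n = 1·5 = 5.
Solutions in m differ by 187/11 = 17; the one in [0, 17) is -20 mod 17 = 14.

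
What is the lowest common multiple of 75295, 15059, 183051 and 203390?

75295 = 5 · 11 · 37²; 15059 = 11 · 37²; 183051 = 3² · 11 · 43²; 203390 = 2 · 5 · 11 · 43²
lcm takes max exponent of each prime: 2 · 3² · 5 · 11 · 37² · 43² = 2505968190

2505968190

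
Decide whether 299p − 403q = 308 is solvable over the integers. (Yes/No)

By Bézout, 299p − 403q = 308 has integer solutions iff gcd(299, 403) | 308.
Euclid: 403 = 1·299 + 104; 299 = 2·104 + 91; 104 = 1·91 + 13; 91 = 7·13 + 0. gcd = 13; 308 mod 13 = 9. No.

No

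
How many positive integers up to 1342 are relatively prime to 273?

708

273 = 3·7·13. Inclusion–exclusion on these primes:
1342 − ⌊1342/3⌋ − ⌊1342/7⌋ − ⌊1342/13⌋ + ⌊1342/21⌋ + ⌊1342/39⌋ + ⌊1342/91⌋ − ⌊1342/273⌋ = 708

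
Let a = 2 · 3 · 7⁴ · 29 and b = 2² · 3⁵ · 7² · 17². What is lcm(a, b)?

max exponent per prime: 2² · 3⁵ · 7⁴ · 17² · 29 = 19559343132

19559343132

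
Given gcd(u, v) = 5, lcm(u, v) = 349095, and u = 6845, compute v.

255

u·v = gcd·lcm = 5·349095 = 1745475, so v = 1745475/6845 = 255.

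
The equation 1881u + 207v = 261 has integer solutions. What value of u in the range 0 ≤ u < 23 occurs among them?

3

gcd(1881, 207) = 9 (Euclid: 1881 = 9·207 + 18; 207 = 11·18 + 9; 18 = 2·9 + 0), and 9 | 261.
Extended Euclid: 1881·(-11) + 207·(100) = 9. Scale by 29: u₀ = -319.
General solution u = u₀ + 23t; reducing mod 23 gives u = 3 (and v = -26).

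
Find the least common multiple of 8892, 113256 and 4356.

2151864

lcm(8892, 113256) = 8892·113256/gcd = 1007072352/468 = 2151864
lcm(2151864, 4356) = 2151864·4356/gcd = 9373519584/4356 = 2151864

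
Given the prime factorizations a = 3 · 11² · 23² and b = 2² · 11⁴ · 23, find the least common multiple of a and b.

max exponent per prime: 2² · 3 · 11⁴ · 23² = 92941068

92941068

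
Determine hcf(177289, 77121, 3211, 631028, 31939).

177289 = 7 · 19 · 31 · 43; 77121 = 3² · 11 · 19 · 41; 3211 = 13² · 19; 631028 = 2² · 19³ · 23; 31939 = 19 · 41²
gcd takes min exponent of each prime: 19 = 19

19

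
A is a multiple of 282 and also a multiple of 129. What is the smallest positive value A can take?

282 = 2 · 3 · 47; 129 = 3 · 43
max exponents: 2 · 3 · 43 · 47 = 12126

12126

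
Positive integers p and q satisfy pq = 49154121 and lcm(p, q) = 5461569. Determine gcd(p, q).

gcd·lcm = product, so gcd = 49154121/5461569 = 9.

9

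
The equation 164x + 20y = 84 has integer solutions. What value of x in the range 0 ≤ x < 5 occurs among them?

1

gcd(164, 20) = 4 (Euclid: 164 = 8·20 + 4; 20 = 5·4 + 0), and 4 | 84.
Extended Euclid: 164·(1) + 20·(-8) = 4. Scale by 21: x₀ = 21.
General solution x = x₀ + 5t; reducing mod 5 gives x = 1 (and y = -4).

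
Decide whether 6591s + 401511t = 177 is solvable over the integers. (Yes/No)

Yes

By Bézout, 6591s + 401511t = 177 has integer solutions iff gcd(6591, 401511) | 177.
Euclid: 401511 = 60·6591 + 6051; 6591 = 1·6051 + 540; 6051 = 11·540 + 111; 540 = 4·111 + 96; 111 = 1·96 + 15; 96 = 6·15 + 6; 15 = 2·6 + 3; 6 = 2·3 + 0. gcd = 3; 177 mod 3 = 0. Yes.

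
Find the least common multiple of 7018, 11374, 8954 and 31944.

7018 = 2 · 11² · 29; 11374 = 2 · 11² · 47; 8954 = 2 · 11² · 37; 31944 = 2³ · 3 · 11³
lcm takes max exponent of each prime: 2³ · 3 · 11³ · 29 · 37 · 47 = 1610967864

1610967864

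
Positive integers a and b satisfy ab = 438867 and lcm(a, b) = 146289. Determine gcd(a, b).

From gcd × lcm = ab: gcd = 438867 / 146289 = 3.

3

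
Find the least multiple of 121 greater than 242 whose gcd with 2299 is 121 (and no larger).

363

2299 = 121·19. Any m with gcd(m, 2299) = 121 is a multiple of 121, say 121s, with s coprime to 19.
Need s > 242/121, so s ≥ 3. First s ≥ 3 with gcd(s, 19) = 1 is s = 3. Thus m = 121·3 = 363.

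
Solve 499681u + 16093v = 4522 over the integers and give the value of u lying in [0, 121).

46

gcd(499681, 16093) = 133 (Euclid: 499681 = 31·16093 + 798; 16093 = 20·798 + 133; 798 = 6·133 + 0), and 133 | 4522.
Extended Euclid: 499681·(-20) + 16093·(621) = 133. Scale by 34: u₀ = -680.
General solution u = u₀ + 121t; reducing mod 121 gives u = 46 (and v = -1428).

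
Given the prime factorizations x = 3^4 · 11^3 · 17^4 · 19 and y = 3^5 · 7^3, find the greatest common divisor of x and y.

min exponent per shared prime: 3^4 = 81

81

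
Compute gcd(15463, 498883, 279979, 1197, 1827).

7

15463 = 7 · 47²; 498883 = 7 · 11² · 19 · 31; 279979 = 7 · 23 · 37 · 47; 1197 = 3² · 7 · 19; 1827 = 3² · 7 · 29
gcd takes min exponent of each prime: 7 = 7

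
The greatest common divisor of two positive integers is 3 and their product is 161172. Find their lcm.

53724

For any two positive integers, gcd × lcm equals their product. Hence lcm = 161172 / 3 = 53724.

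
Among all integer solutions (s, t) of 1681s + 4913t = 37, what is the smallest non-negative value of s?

Euclid: 4913 = 2·1681 + 1551; 1681 = 1·1551 + 130; 1551 = 11·130 + 121; 130 = 1·121 + 9; 121 = 13·9 + 4; 9 = 2·4 + 1; 4 = 4·1 + 0 → gcd = 1; 37 = 1·37.
Back-substitution yields 1681·(1096) + 4913·(-375) = 1, so one solution is s = 1096·37 = 40552, t = -375·37 = -13875.
Solutions in s differ by 4913/1 = 4913; the one in [0, 4913) is 40552 mod 4913 = 1248.

1248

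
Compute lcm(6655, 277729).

1848286495

gcd first: 277729 = 41·6655 + 4874; 6655 = 1·4874 + 1781; 4874 = 2·1781 + 1312; 1781 = 1·1312 + 469; 1312 = 2·469 + 374; 469 = 1·374 + 95; 374 = 3·95 + 89; 95 = 1·89 + 6; 89 = 14·6 + 5; 6 = 1·5 + 1; 5 = 5·1 + 0 → gcd = 1
lcm = 6655·277729/gcd = 1848286495/1 = 1848286495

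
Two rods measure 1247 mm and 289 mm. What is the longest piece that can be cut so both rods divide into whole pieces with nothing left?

1

Euclid: 1247 = 4·289 + 91; 289 = 3·91 + 16; 91 = 5·16 + 11; 16 = 1·11 + 5; 11 = 2·5 + 1; 5 = 5·1 + 0. Last nonzero remainder: 1.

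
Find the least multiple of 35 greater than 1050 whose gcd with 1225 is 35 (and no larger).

1225 = 35·35. Any a with gcd(a, 1225) = 35 is a multiple of 35, say 35s, with s coprime to 35.
Need s > 1050/35, so s ≥ 31. First s ≥ 31 with gcd(s, 35) = 1 is s = 31. Thus a = 35·31 = 1085.

1085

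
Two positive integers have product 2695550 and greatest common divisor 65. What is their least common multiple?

41470

Since gcd(a,b)·lcm(a,b) = ab, lcm = 2695550/65 = 41470.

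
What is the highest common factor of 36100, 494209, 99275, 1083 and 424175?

361

36100 = 2² · 5² · 19²; 494209 = 19² · 37²; 99275 = 5² · 11 · 19²; 1083 = 3 · 19²; 424175 = 5² · 19² · 47
gcd takes min exponent of each prime: 19² = 361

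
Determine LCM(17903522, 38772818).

gcd first: 38772818 = 2·17903522 + 2965774; 17903522 = 6·2965774 + 108878; 2965774 = 27·108878 + 26068; 108878 = 4·26068 + 4606; 26068 = 5·4606 + 3038; 4606 = 1·3038 + 1568; 3038 = 1·1568 + 1470; 1568 = 1·1470 + 98; 1470 = 15·98 + 0 → gcd = 98
lcm = 17903522·38772818/gcd = 694170000064996/98 = 7083367347602

7083367347602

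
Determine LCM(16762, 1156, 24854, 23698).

59102812

16762 = 2 · 17² · 29; 1156 = 2² · 17²; 24854 = 2 · 17² · 43; 23698 = 2 · 17² · 41
lcm takes max exponent of each prime: 2² · 17² · 29 · 41 · 43 = 59102812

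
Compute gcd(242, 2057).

121

Euclid: 2057 = 8·242 + 121; 242 = 2·121 + 0. Last nonzero remainder: 121.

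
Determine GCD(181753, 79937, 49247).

181753 = 11 · 13 · 31 · 41; 79937 = 11 · 13² · 43; 49247 = 11³ · 37
gcd takes min exponent of each prime: 11 = 11

11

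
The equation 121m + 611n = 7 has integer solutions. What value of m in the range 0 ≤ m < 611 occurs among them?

Reduce mod 611: 121m ≡ 7 (mod 611). With g = gcd(121, 611) = 1 dividing 7, divide through: 121m ≡ 7 (mod 611).
Since gcd(121, 611) = 1, m ≡ 7·(121)⁻¹ ≡ 96 (mod 611). Smallest non-negative: 96.

96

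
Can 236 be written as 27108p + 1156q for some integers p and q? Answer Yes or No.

Yes

By Bézout, 27108p + 1156q = 236 has integer solutions iff gcd(27108, 1156) | 236.
Euclid: 27108 = 23·1156 + 520; 1156 = 2·520 + 116; 520 = 4·116 + 56; 116 = 2·56 + 4; 56 = 14·4 + 0. gcd = 4; 236 mod 4 = 0. Yes.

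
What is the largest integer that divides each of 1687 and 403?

Euclid: 1687 = 4·403 + 75; 403 = 5·75 + 28; 75 = 2·28 + 19; 28 = 1·19 + 9; 19 = 2·9 + 1; 9 = 9·1 + 0. Last nonzero remainder: 1.

1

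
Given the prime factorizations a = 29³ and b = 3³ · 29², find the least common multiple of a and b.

658503

max exponent per prime: 3³ · 29³ = 658503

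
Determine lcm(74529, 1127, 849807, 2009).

3303199809

74529 = 3² · 7² · 13²; 1127 = 7² · 23; 849807 = 3² · 7² · 41 · 47; 2009 = 7² · 41
lcm takes max exponent of each prime: 3² · 7² · 13² · 23 · 41 · 47 = 3303199809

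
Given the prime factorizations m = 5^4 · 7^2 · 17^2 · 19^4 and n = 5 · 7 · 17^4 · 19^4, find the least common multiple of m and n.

333339044880625

max exponent per prime: 5^4 · 7^2 · 17^4 · 19^4 = 333339044880625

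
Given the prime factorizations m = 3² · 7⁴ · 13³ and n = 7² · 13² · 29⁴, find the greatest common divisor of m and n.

8281

min exponent per shared prime: 7² · 13² = 8281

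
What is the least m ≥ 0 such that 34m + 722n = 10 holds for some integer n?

Reduce mod 722: 34m ≡ 10 (mod 722). With g = gcd(34, 722) = 2 dividing 10, divide through: 17m ≡ 5 (mod 361).
Since gcd(17, 361) = 1, m ≡ 5·(17)⁻¹ ≡ 64 (mod 361). Smallest non-negative: 64.

64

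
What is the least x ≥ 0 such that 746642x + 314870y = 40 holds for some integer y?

153815

gcd(746642, 314870) = 2 (Euclid: 746642 = 2·314870 + 116902; 314870 = 2·116902 + 81066; 116902 = 1·81066 + 35836; 81066 = 2·35836 + 9394; 35836 = 3·9394 + 7654; 9394 = 1·7654 + 1740; 7654 = 4·1740 + 694; 1740 = 2·694 + 352; 694 = 1·352 + 342; 352 = 1·342 + 10; 342 = 34·10 + 2; 10 = 5·2 + 0), and 2 | 40.
Extended Euclid: 746642·(31306) + 314870·(-74235) = 2. Scale by 20: x₀ = 626120.
General solution x = x₀ + 157435t; reducing mod 157435 gives x = 153815 (and y = -364737).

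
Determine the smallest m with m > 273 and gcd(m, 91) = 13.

286

91 = 13·7. Any m with gcd(m, 91) = 13 is a multiple of 13, say 13s, with s coprime to 7.
Need s > 273/13, so s ≥ 22. First s ≥ 22 with gcd(s, 7) = 1 is s = 22. Thus m = 13·22 = 286.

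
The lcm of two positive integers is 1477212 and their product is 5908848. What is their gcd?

From gcd × lcm = mn: gcd = 5908848 / 1477212 = 4.

4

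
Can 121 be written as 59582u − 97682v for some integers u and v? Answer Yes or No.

No

By Bézout, 59582u − 97682v = 121 has integer solutions iff gcd(59582, 97682) | 121.
Euclid: 97682 = 1·59582 + 38100; 59582 = 1·38100 + 21482; 38100 = 1·21482 + 16618; 21482 = 1·16618 + 4864; 16618 = 3·4864 + 2026; 4864 = 2·2026 + 812; 2026 = 2·812 + 402; 812 = 2·402 + 8; 402 = 50·8 + 2; 8 = 4·2 + 0. gcd = 2; 121 mod 2 = 1. No.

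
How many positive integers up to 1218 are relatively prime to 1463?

1463 = 7·11·19. Inclusion–exclusion on these primes:
1218 − ⌊1218/7⌋ − ⌊1218/11⌋ − ⌊1218/19⌋ + ⌊1218/77⌋ + ⌊1218/133⌋ + ⌊1218/209⌋ − ⌊1218/1463⌋ = 899

899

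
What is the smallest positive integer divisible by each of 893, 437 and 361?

390241

893 = 19 · 47; 437 = 19 · 23; 361 = 19²
lcm takes max exponent of each prime: 19² · 23 · 47 = 390241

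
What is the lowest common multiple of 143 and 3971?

gcd first: 3971 = 27·143 + 110; 143 = 1·110 + 33; 110 = 3·33 + 11; 33 = 3·11 + 0 → gcd = 11
lcm = 143·3971/gcd = 567853/11 = 51623

51623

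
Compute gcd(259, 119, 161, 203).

gcd(259, 119): 259 = 2·119 + 21; 119 = 5·21 + 14; 21 = 1·14 + 7; 14 = 2·7 + 0 → 7
gcd(7, 161): 161 = 23·7 + 0 → 7
gcd(7, 203): 203 = 29·7 + 0 → 7

7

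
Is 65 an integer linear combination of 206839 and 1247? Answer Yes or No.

By Bézout, 206839p + 1247q = 65 has integer solutions iff gcd(206839, 1247) | 65.
Euclid: 206839 = 165·1247 + 1084; 1247 = 1·1084 + 163; 1084 = 6·163 + 106; 163 = 1·106 + 57; 106 = 1·57 + 49; 57 = 1·49 + 8; 49 = 6·8 + 1; 8 = 8·1 + 0. gcd = 1; 65 mod 1 = 0. Yes.

Yes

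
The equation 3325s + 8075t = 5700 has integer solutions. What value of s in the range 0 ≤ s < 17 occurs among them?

9

Euclid: 8075 = 2·3325 + 1425; 3325 = 2·1425 + 475; 1425 = 3·475 + 0 → gcd = 475; 5700 = 475·12.
Back-substitution yields 3325·(5) + 8075·(-2) = 475, so one solution is s = 5·12 = 60, t = -2·12 = -24.
Solutions in s differ by 8075/475 = 17; the one in [0, 17) is 60 mod 17 = 9.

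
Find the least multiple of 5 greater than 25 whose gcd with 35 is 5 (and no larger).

gcd(t, 35) = 5 forces 5 | t; write t = 5s. Then gcd(5s, 5·7) = 5·gcd(s, 7), so need gcd(s, 7) = 1.
5s > 25 gives s ≥ 6. The least s ≥ 6 coprime to 7 is 6, so t = 5·6 = 30.

30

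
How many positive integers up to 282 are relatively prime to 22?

128

22 = 2·11. Inclusion–exclusion on these primes:
282 − ⌊282/2⌋ − ⌊282/11⌋ + ⌊282/22⌋ = 128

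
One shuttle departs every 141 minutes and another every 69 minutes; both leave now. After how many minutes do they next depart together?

141 = 3 · 47; 69 = 3 · 23
max exponents: 3 · 23 · 47 = 3243

3243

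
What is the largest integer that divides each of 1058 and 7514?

Euclid: 7514 = 7·1058 + 108; 1058 = 9·108 + 86; 108 = 1·86 + 22; 86 = 3·22 + 20; 22 = 1·20 + 2; 20 = 10·2 + 0. Last nonzero remainder: 2.

2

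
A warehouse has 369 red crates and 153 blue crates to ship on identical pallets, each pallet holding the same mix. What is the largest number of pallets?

9

Euclid: 369 = 2·153 + 63; 153 = 2·63 + 27; 63 = 2·27 + 9; 27 = 3·9 + 0. Last nonzero remainder: 9.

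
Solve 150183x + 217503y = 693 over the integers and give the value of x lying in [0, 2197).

294

Euclid: 217503 = 1·150183 + 67320; 150183 = 2·67320 + 15543; 67320 = 4·15543 + 5148; 15543 = 3·5148 + 99; 5148 = 52·99 + 0 → gcd = 99; 693 = 99·7.
Back-substitution yields 150183·(42) + 217503·(-29) = 99, so one solution is x = 42·7 = 294, y = -29·7 = -203.
Solutions in x differ by 217503/99 = 2197; the one in [0, 2197) is 294 mod 2197 = 294.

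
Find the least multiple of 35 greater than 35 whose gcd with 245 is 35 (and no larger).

Multiples of 35 above 35: 35·2, 35·3, … . Need the cofactor coprime to 245/35 = 7.
Checking s = 2, 3, … the first with gcd(s, 7) = 1 is s = 2, giving 70.

70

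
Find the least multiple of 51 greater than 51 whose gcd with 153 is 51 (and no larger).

102

Multiples of 51 above 51: 51·2, 51·3, … . Need the cofactor coprime to 153/51 = 3.
Checking s = 2, 3, … the first with gcd(s, 3) = 1 is s = 2, giving 102.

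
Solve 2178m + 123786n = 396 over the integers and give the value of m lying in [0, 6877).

6252

Euclid: 123786 = 56·2178 + 1818; 2178 = 1·1818 + 360; 1818 = 5·360 + 18; 360 = 20·18 + 0 → gcd = 18; 396 = 18·22.
Back-substitution yields 2178·(-341) + 123786·(6) = 18, so one solution is m = -341·22 = -7502, n = 6·22 = 132.
Solutions in m differ by 123786/18 = 6877; the one in [0, 6877) is -7502 mod 6877 = 6252.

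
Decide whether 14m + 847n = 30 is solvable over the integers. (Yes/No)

No

By Bézout, 14m + 847n = 30 has integer solutions iff gcd(14, 847) | 30.
Euclid: 847 = 60·14 + 7; 14 = 2·7 + 0. gcd = 7; 30 mod 7 = 2. No.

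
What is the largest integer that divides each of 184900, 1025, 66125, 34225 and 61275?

25

184900 = 2² · 5² · 43²; 1025 = 5² · 41; 66125 = 5³ · 23²; 34225 = 5² · 37²; 61275 = 3 · 5² · 19 · 43
gcd takes min exponent of each prime: 5² = 25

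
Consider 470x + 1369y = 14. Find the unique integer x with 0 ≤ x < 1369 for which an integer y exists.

Reduce mod 1369: 470x ≡ 14 (mod 1369). With g = gcd(470, 1369) = 1 dividing 14, divide through: 470x ≡ 14 (mod 1369).
Since gcd(470, 1369) = 1, x ≡ 14·(470)⁻¹ ≡ 769 (mod 1369). Smallest non-negative: 769.

769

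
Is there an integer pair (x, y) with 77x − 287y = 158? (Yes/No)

No

gcd(77, 287): 287 = 3·77 + 56; 77 = 1·56 + 21; 56 = 2·21 + 14; 21 = 1·14 + 7; 14 = 2·7 + 0 → 7
7 does not divide 158, so a solution does not exist.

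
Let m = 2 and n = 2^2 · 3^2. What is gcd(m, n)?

min exponent per shared prime: 2 = 2

2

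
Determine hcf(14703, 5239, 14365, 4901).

gcd(14703, 5239): 14703 = 2·5239 + 4225; 5239 = 1·4225 + 1014; 4225 = 4·1014 + 169; 1014 = 6·169 + 0 → 169
gcd(169, 14365): 14365 = 85·169 + 0 → 169
gcd(169, 4901): 4901 = 29·169 + 0 → 169

169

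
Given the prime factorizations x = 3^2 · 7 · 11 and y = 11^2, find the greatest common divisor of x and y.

min exponent per shared prime: 11 = 11

11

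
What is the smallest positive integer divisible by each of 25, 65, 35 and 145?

lcm(25, 65) = 25·65/gcd = 1625/5 = 325
lcm(325, 35) = 325·35/gcd = 11375/5 = 2275
lcm(2275, 145) = 2275·145/gcd = 329875/5 = 65975

65975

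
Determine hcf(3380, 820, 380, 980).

20

3380 = 2² · 5 · 13²; 820 = 2² · 5 · 41; 380 = 2² · 5 · 19; 980 = 2² · 5 · 7²
gcd takes min exponent of each prime: 2² · 5 = 20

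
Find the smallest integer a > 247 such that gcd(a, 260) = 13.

gcd(a, 260) = 13 forces 13 | a; write a = 13s. Then gcd(13s, 13·20) = 13·gcd(s, 20), so need gcd(s, 20) = 1.
13s > 247 gives s ≥ 20. The least s ≥ 20 coprime to 20 is 21, so a = 13·21 = 273.

273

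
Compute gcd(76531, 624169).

91

Euclid: 624169 = 8·76531 + 11921; 76531 = 6·11921 + 5005; 11921 = 2·5005 + 1911; 5005 = 2·1911 + 1183; 1911 = 1·1183 + 728; 1183 = 1·728 + 455; 728 = 1·455 + 273; 455 = 1·273 + 182; 273 = 1·182 + 91; 182 = 2·91 + 0. Last nonzero remainder: 91.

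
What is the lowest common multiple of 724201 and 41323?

29926157923

724201 = 23² · 37²; 41323 = 31² · 43
max exponents: 23² · 31² · 37² · 43 = 29926157923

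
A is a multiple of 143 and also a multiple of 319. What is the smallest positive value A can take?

143 = 11 · 13; 319 = 11 · 29
max exponents: 11 · 13 · 29 = 4147

4147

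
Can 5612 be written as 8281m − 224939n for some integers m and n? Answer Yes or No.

gcd(8281, 224939): 224939 = 27·8281 + 1352; 8281 = 6·1352 + 169; 1352 = 8·169 + 0 → 169
169 does not divide 5612, so a solution does not exist.

No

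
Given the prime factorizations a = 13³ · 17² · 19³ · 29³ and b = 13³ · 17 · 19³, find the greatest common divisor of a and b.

min exponent per shared prime: 13³ · 17 · 19³ = 256176791

256176791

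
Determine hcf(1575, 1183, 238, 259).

1575 = 3² · 5² · 7; 1183 = 7 · 13²; 238 = 2 · 7 · 17; 259 = 7 · 37
gcd takes min exponent of each prime: 7 = 7

7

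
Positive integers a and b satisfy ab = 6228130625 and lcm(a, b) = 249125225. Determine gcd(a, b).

25

gcd·lcm = product, so gcd = 6228130625/249125225 = 25.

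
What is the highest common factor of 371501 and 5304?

Euclid: 371501 = 70·5304 + 221; 5304 = 24·221 + 0. Last nonzero remainder: 221.

221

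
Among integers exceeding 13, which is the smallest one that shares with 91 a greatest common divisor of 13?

gcd(m, 91) = 13 forces 13 | m; write m = 13s. Then gcd(13s, 13·7) = 13·gcd(s, 7), so need gcd(s, 7) = 1.
13s > 13 gives s ≥ 2. The least s ≥ 2 coprime to 7 is 2, so m = 13·2 = 26.

26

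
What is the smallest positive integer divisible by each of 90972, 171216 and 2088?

lcm(90972, 171216) = 90972·171216/gcd = 15575861952/36 = 432662832
lcm(432662832, 2088) = 432662832·2088/gcd = 903399993216/2088 = 432662832

432662832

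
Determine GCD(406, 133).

Euclid: 406 = 3·133 + 7; 133 = 19·7 + 0. Last nonzero remainder: 7.

7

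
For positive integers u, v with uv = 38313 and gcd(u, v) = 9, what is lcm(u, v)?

4257

gcd·lcm = product, so lcm = 38313/9 = 4257.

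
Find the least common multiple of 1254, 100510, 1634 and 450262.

lcm(1254, 100510) = 1254·100510/gcd = 126039540/38 = 3316830
lcm(3316830, 1634) = 3316830·1634/gcd = 5419700220/38 = 142623690
lcm(142623690, 450262) = 142623690·450262/gcd = 64218027906780/38 = 1689948102810

1689948102810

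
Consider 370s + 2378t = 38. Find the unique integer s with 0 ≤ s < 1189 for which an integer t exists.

Reduce mod 2378: 370s ≡ 38 (mod 2378). With g = gcd(370, 2378) = 2 dividing 38, divide through: 185s ≡ 19 (mod 1189).
Since gcd(185, 1189) = 1, s ≡ 19·(185)⁻¹ ≡ 1022 (mod 1189). Smallest non-negative: 1022.

1022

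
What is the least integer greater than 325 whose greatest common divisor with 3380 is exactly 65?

Multiples of 65 above 325: 65·6, 65·7, … . Need the cofactor coprime to 3380/65 = 52.
Checking s = 6, 7, … the first with gcd(s, 52) = 1 is s = 7, giving 455.

455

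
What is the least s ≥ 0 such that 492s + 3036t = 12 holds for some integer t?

216

Euclid: 3036 = 6·492 + 84; 492 = 5·84 + 72; 84 = 1·72 + 12; 72 = 6·12 + 0 → gcd = 12; 12 = 12·1.
Back-substitution yields 492·(-37) + 3036·(6) = 12, so one solution is s = -37·1 = -37, t = 6·1 = 6.
Solutions in s differ by 3036/12 = 253; the one in [0, 253) is -37 mod 253 = 216.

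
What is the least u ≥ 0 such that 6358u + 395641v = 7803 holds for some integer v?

1308

Euclid: 395641 = 62·6358 + 1445; 6358 = 4·1445 + 578; 1445 = 2·578 + 289; 578 = 2·289 + 0 → gcd = 289; 7803 = 289·27.
Back-substitution yields 6358·(-560) + 395641·(9) = 289, so one solution is u = -560·27 = -15120, v = 9·27 = 243.
Solutions in u differ by 395641/289 = 1369; the one in [0, 1369) is -15120 mod 1369 = 1308.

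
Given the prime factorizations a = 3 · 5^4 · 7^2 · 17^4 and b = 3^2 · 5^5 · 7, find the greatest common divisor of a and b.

13125

min exponent per shared prime: 3 · 5^4 · 7 = 13125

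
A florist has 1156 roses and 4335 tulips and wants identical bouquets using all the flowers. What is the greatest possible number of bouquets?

289

1156 = 2² · 17²
4335 = 3 · 5 · 17²
Common: 17² = 289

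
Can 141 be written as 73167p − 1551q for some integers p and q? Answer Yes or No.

Yes

gcd(73167, 1551): 73167 = 47·1551 + 270; 1551 = 5·270 + 201; 270 = 1·201 + 69; 201 = 2·69 + 63; 69 = 1·63 + 6; 63 = 10·6 + 3; 6 = 2·3 + 0 → 3
3 divides 141, so a solution exists.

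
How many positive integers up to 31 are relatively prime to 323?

323 = 17·19. Inclusion–exclusion on these primes:
31 − ⌊31/17⌋ − ⌊31/19⌋ + ⌊31/323⌋ = 29

29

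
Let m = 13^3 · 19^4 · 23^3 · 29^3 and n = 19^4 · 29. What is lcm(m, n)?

84961459148953231

max exponent per prime: 13^3 · 19^4 · 23^3 · 29^3 = 84961459148953231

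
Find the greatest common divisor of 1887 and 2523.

3

Euclid: 2523 = 1·1887 + 636; 1887 = 2·636 + 615; 636 = 1·615 + 21; 615 = 29·21 + 6; 21 = 3·6 + 3; 6 = 2·3 + 0. Last nonzero remainder: 3.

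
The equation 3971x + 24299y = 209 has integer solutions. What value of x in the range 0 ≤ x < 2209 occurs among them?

gcd(3971, 24299) = 11 (Euclid: 24299 = 6·3971 + 473; 3971 = 8·473 + 187; 473 = 2·187 + 99; 187 = 1·99 + 88; 99 = 1·88 + 11; 88 = 8·11 + 0), and 11 | 209.
Extended Euclid: 3971·(-257) + 24299·(42) = 11. Scale by 19: x₀ = -4883.
General solution x = x₀ + 2209t; reducing mod 2209 gives x = 1744 (and y = -285).

1744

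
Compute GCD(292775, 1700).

Euclid: 292775 = 172·1700 + 375; 1700 = 4·375 + 200; 375 = 1·200 + 175; 200 = 1·175 + 25; 175 = 7·25 + 0. Last nonzero remainder: 25.

25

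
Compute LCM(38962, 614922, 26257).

438439386

lcm(38962, 614922) = 38962·614922/gcd = 23958590964/1694 = 14143206
lcm(14143206, 26257) = 14143206·26257/gcd = 371358159942/847 = 438439386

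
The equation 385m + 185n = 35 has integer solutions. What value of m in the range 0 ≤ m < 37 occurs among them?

gcd(385, 185) = 5 (Euclid: 385 = 2·185 + 15; 185 = 12·15 + 5; 15 = 3·5 + 0), and 5 | 35.
Extended Euclid: 385·(-12) + 185·(25) = 5. Scale by 7: m₀ = -84.
General solution m = m₀ + 37t; reducing mod 37 gives m = 27 (and n = -56).

27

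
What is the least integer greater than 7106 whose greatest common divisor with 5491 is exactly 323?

7429

Multiples of 323 above 7106: 323·23, 323·24, … . Need the cofactor coprime to 5491/323 = 17.
Checking s = 23, 24, … the first with gcd(s, 17) = 1 is s = 23, giving 7429.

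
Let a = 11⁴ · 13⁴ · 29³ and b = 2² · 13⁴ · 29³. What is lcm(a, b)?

max exponent per prime: 2² · 11⁴ · 13⁴ · 29³ = 40794173147156

40794173147156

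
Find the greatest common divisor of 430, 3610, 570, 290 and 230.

gcd(430, 3610): 3610 = 8·430 + 170; 430 = 2·170 + 90; 170 = 1·90 + 80; 90 = 1·80 + 10; 80 = 8·10 + 0 → 10
gcd(10, 570): 570 = 57·10 + 0 → 10
gcd(10, 290): 290 = 29·10 + 0 → 10
gcd(10, 230): 230 = 23·10 + 0 → 10

10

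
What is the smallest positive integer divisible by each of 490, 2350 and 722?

490 = 2 · 5 · 7²; 2350 = 2 · 5² · 47; 722 = 2 · 19²
lcm takes max exponent of each prime: 2 · 5² · 7² · 19² · 47 = 41569150

41569150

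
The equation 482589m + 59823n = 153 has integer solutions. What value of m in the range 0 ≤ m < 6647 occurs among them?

3570

Reduce mod 59823: 482589m ≡ 153 (mod 59823). With g = gcd(482589, 59823) = 9 dividing 153, divide through: 53621m ≡ 17 (mod 6647).
Since gcd(53621, 6647) = 1, m ≡ 17·(53621)⁻¹ ≡ 3570 (mod 6647). Smallest non-negative: 3570.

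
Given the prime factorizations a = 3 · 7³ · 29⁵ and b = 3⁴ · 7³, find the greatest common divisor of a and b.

min exponent per shared prime: 3 · 7³ = 1029

1029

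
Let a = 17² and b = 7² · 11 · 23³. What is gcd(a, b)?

1

min exponent per shared prime: (none) = 1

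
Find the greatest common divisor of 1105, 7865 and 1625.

gcd(1105, 7865): 7865 = 7·1105 + 130; 1105 = 8·130 + 65; 130 = 2·65 + 0 → 65
gcd(65, 1625): 1625 = 25·65 + 0 → 65

65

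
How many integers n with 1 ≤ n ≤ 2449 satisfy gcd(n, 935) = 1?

Prime factors of 935: 5, 11, 17. Count integers ≤ 2449 divisible by none of them.
By inclusion–exclusion: 2449 − ⌊2449/5⌋ − ⌊2449/11⌋ − ⌊2449/17⌋ + ⌊2449/55⌋ + ⌊2449/85⌋ + ⌊2449/187⌋ − ⌊2449/935⌋ = 1677.

1677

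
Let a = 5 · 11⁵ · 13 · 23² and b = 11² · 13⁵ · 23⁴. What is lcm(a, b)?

83668413818590315

max exponent per prime: 5 · 11⁵ · 13⁵ · 23⁴ = 83668413818590315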